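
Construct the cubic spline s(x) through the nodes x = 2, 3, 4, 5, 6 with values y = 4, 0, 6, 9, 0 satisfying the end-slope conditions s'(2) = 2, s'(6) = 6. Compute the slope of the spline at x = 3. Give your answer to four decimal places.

Put M_i = s'' at the i-th knot. Here h = (1, 1, 1, 1) and Δ = (-4, 6, 3, -9), so the interior equations h_(i-1)·M_(i-1) + 2(h_(i-1)+h_i)·M_i + h_i·M_(i+1) = 6(Δ_i − Δ_(i-1)) read
  1·M_0 + 4·M_1 + 1·M_2 = 6(Δ_1 - Δ_0) = 60
  1·M_1 + 4·M_2 + 1·M_3 = 6(Δ_2 - Δ_1) = -18
  1·M_2 + 4·M_3 + 1·M_4 = 6(Δ_3 - Δ_2) = -72
Clamped end conditions give two more equations: 2h_0·M_0 + h_0·M_1 = 6(Δ_0 - s'(2)) = -36 and h_3·M_3 + 2h_3·M_4 = 6(s'(6) - Δ_3) = 90.
Solving: M_0 = -206/7, M_1 = 160/7, M_2 = -2, M_3 = -230/7, M_4 = 430/7.
On [3, 4], s'(x) = b_1 + 2c_1·(x - 3) + 3d_1·(x - 3)² with b_1 = Δ_1 - h_1(2M_1 + M_2)/6 = -9/7, c_1 = M_1/2 = 80/7, d_1 = (M_2 - M_1)/(6h_1) = -29/7. So s'(3) = -9/7.

-1.2857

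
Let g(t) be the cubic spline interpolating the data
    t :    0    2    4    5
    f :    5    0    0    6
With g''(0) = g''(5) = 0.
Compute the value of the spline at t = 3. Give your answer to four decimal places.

Write M_i for g''(x_i). With h_i = 2, 2, 1 and divided differences Δ_i = -5/2, 0, 6, the continuity of g' gives the tridiagonal system
  2·M_0 + 8·M_1 + 2·M_2 = 6(Δ_1 - Δ_0) = 15
  2·M_1 + 6·M_2 + 1·M_3 = 6(Δ_2 - Δ_1) = 36
Natural end conditions: M_0 = M_3 = 0.
Hence M_0 = 0, M_1 = 9/22, M_2 = 129/22, M_3 = 0.
On [2, 4], g(t) = 0 - 49/22·(t - 2) + 9/44·(t - 2)² + 5/11·(t - 2)³.
With (t - 2) = 1: g(3) = -69/44.

-1.5682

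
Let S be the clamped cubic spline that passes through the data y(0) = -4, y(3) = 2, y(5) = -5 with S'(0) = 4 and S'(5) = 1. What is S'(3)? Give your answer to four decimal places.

Write m_i for S''(x_i). With h_i = 3, 2 and divided differences Δ_i = 2, -7/2, the continuity of S' gives the tridiagonal system
  3·m_0 + 10·m_1 + 2·m_2 = 6(Δ_1 - Δ_0) = -33
Clamped end conditions give two more equations: 2h_0·m_0 + h_0·m_1 = 6(Δ_0 - S'(0)) = -12 and h_1·m_1 + 2h_1·m_2 = 6(S'(5) - Δ_1) = 27.
Forward elimination and back-substitution give m_0 = 7/10, m_1 = -27/5, m_2 = 189/20.
On [3, 5], S'(x) = b_1 + 2c_1·(x - 3) + 3d_1·(x - 3)² with b_1 = Δ_1 - h_1(2m_1 + m_2)/6 = -61/20, c_1 = m_1/2 = -27/10, d_1 = (m_2 - m_1)/(6h_1) = 99/80. So S'(3) = -61/20.

-3.0500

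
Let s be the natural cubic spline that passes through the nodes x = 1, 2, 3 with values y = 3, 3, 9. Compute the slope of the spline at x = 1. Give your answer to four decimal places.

-1.5000

With σ_i denoting the second derivative at x_i, h_i = 1, 1, and Δ_i = (y_(i+1) − y_i)/h_i = 0, 6:
  1·σ_0 + 4·σ_1 + 1·σ_2 = 6(Δ_1 - Δ_0) = 36
Natural end conditions: σ_0 = σ_2 = 0.
Solving: σ_0 = 0, σ_1 = 9, σ_2 = 0.
On [1, 2], s'(x) = b_0 + 2c_0·(x - 1) + 3d_0·(x - 1)² with b_0 = Δ_0 - h_0(2σ_0 + σ_1)/6 = -3/2, c_0 = σ_0/2 = 0, d_0 = (σ_1 - σ_0)/(6h_0) = 3/2. So s'(1) = -3/2.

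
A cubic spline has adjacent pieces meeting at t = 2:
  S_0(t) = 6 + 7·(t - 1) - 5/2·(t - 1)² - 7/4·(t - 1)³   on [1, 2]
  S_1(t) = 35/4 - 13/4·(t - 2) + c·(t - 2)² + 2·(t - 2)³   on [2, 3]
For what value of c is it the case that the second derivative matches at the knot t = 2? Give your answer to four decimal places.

S_0''(t) = -5 - 21/2·(t - 1), so S_0''(2) = -31/2. On the right, S_1''(2) = 2c, so c = -31/4.

-7.7500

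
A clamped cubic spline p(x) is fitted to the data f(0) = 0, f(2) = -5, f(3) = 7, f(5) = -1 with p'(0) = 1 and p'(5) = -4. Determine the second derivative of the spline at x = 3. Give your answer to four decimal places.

Write m_i for p''(x_i). With h_i = 2, 1, 2 and divided differences Δ_i = -5/2, 12, -4, the continuity of p' gives the tridiagonal system
  2·m_0 + 6·m_1 + 1·m_2 = 6(Δ_1 - Δ_0) = 87
  1·m_1 + 6·m_2 + 2·m_3 = 6(Δ_2 - Δ_1) = -96
Clamped end conditions give two more equations: 2h_0·m_0 + h_0·m_1 = 6(Δ_0 - p'(0)) = -21 and h_2·m_2 + 2h_2·m_3 = 6(p'(5) - Δ_2) = 0.
Hence m_0 = -557/32, m_1 = 389/16, m_2 = -385/16, m_3 = 385/32.

-24.0625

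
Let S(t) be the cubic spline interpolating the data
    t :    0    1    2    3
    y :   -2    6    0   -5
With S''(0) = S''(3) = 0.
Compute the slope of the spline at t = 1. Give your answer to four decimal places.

With σ_i denoting the second derivative at x_i, h_i = 1, 1, 1, and Δ_i = (y_(i+1) − y_i)/h_i = 8, -6, -5:
  1·σ_0 + 4·σ_1 + 1·σ_2 = 6(Δ_1 - Δ_0) = -84
  1·σ_1 + 4·σ_2 + 1·σ_3 = 6(Δ_2 - Δ_1) = 6
Natural end conditions: σ_0 = σ_3 = 0.
Solving: σ_0 = 0, σ_1 = -114/5, σ_2 = 36/5, σ_3 = 0.
On [1, 2], S'(t) = b_1 + 2c_1·(t - 1) + 3d_1·(t - 1)² with b_1 = Δ_1 - h_1(2σ_1 + σ_2)/6 = 2/5, c_1 = σ_1/2 = -57/5, d_1 = (σ_2 - σ_1)/(6h_1) = 5. So S'(1) = 2/5.

0.4000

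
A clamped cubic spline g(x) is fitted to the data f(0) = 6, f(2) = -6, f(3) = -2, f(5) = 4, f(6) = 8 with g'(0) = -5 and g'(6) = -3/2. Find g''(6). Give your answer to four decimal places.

Write M_i for g''(x_i). With h_i = 2, 1, 2, 1 and divided differences Δ_i = -6, 4, 3, 4, the continuity of g' gives the tridiagonal system
  2·M_0 + 6·M_1 + 1·M_2 = 6(Δ_1 - Δ_0) = 60
  1·M_1 + 6·M_2 + 2·M_3 = 6(Δ_2 - Δ_1) = -6
  2·M_2 + 6·M_3 + 1·M_4 = 6(Δ_3 - Δ_2) = 6
Clamped end conditions give two more equations: 2h_0·M_0 + h_0·M_1 = 6(Δ_0 - g'(0)) = -6 and h_3·M_3 + 2h_3·M_4 = 6(g'(6) - Δ_3) = -33.
Solving: M_0 = -1549/186, M_1 = 1270/93, M_2 = -491/93, M_3 = 559/93, M_4 = -1814/93.

-19.5054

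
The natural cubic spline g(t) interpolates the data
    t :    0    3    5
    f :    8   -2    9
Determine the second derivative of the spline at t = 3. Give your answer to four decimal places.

5.3000

Let M_i = g''(x_i). Step sizes h_i = 3, 2; slopes of the chords Δ_i = (y_(i+1) - y_i)/h_i = -10/3, 11/2.
  3·M_0 + 10·M_1 + 2·M_2 = 6(Δ_1 - Δ_0) = 53
Natural end conditions: M_0 = M_2 = 0.
Solving: M_0 = 0, M_1 = 53/10, M_2 = 0.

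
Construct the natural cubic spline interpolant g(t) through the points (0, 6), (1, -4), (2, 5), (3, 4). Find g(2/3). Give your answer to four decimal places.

Write m_i for g''(x_i). With h_i = 1, 1, 1 and divided differences Δ_i = -10, 9, -1, the continuity of g' gives the tridiagonal system
  1·m_0 + 4·m_1 + 1·m_2 = 6(Δ_1 - Δ_0) = 114
  1·m_1 + 4·m_2 + 1·m_3 = 6(Δ_2 - Δ_1) = -60
Natural end conditions: m_0 = m_3 = 0.
Solving the tridiagonal system: m_0 = 0, m_1 = 172/5, m_2 = -118/5, m_3 = 0.
On [0, 1], g(t) = 6 - 236/15·t + 0·t² + 86/15·t³.
With t = 2/3: g(2/3) = -226/81.

-2.7901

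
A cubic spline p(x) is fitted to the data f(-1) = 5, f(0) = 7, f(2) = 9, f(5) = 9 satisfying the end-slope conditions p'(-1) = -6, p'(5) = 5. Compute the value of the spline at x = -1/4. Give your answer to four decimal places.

5.7377

Put m_i = p'' at the i-th knot. Here h = (1, 2, 3) and Δ = (2, 1, 0), so the interior equations h_(i-1)·m_(i-1) + 2(h_(i-1)+h_i)·m_i + h_i·m_(i+1) = 6(Δ_i − Δ_(i-1)) read
  1·m_0 + 6·m_1 + 2·m_2 = 6(Δ_1 - Δ_0) = -6
  2·m_1 + 10·m_2 + 3·m_3 = 6(Δ_2 - Δ_1) = -6
Clamped end conditions give two more equations: 2h_0·m_0 + h_0·m_1 = 6(Δ_0 - p'(-1)) = 48 and h_2·m_2 + 2h_2·m_3 = 6(p'(5) - Δ_2) = 30.
Hence m_0 = 1510/57, m_1 = -284/57, m_2 = -74/57, m_3 = 322/57.
On [-1, 0], p(x) = 5 - 6·(x + 1) + 755/57·(x + 1)² - 299/57·(x + 1)³.
With (x + 1) = 3/4: p(-1/4) = 6977/1216.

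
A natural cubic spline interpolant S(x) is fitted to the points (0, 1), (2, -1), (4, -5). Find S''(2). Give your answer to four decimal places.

-0.7500

With σ_i denoting the second derivative at x_i, h_i = 2, 2, and Δ_i = (y_(i+1) − y_i)/h_i = -1, -2:
  2·σ_0 + 8·σ_1 + 2·σ_2 = 6(Δ_1 - Δ_0) = -6
Natural end conditions: σ_0 = σ_2 = 0.
Solving the tridiagonal system: σ_0 = 0, σ_1 = -3/4, σ_2 = 0.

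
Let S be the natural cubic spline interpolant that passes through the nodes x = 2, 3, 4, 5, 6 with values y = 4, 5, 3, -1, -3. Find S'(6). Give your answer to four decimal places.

-1.3750

Put M_i = S'' at the i-th knot. Here h = (1, 1, 1, 1) and Δ = (1, -2, -4, -2), so the interior equations h_(i-1)·M_(i-1) + 2(h_(i-1)+h_i)·M_i + h_i·M_(i+1) = 6(Δ_i − Δ_(i-1)) read
  1·M_0 + 4·M_1 + 1·M_2 = 6(Δ_1 - Δ_0) = -18
  1·M_1 + 4·M_2 + 1·M_3 = 6(Δ_2 - Δ_1) = -12
  1·M_2 + 4·M_3 + 1·M_4 = 6(Δ_3 - Δ_2) = 12
Natural end conditions: M_0 = M_4 = 0.
Hence M_0 = 0, M_1 = -15/4, M_2 = -3, M_3 = 15/4, M_4 = 0.
On [5, 6], S'(x) = b_3 + 2c_3·(x - 5) + 3d_3·(x - 5)² with b_3 = Δ_3 - h_3(2M_3 + M_4)/6 = -13/4, c_3 = M_3/2 = 15/8, d_3 = (M_4 - M_3)/(6h_3) = -5/8. So S'(6) = -11/8.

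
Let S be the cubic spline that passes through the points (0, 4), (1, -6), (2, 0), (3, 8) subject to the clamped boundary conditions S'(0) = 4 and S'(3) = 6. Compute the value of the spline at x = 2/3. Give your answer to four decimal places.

-2.1235

With m_i denoting the second derivative at x_i, h_i = 1, 1, 1, and Δ_i = (y_(i+1) − y_i)/h_i = -10, 6, 8:
  1·m_0 + 4·m_1 + 1·m_2 = 6(Δ_1 - Δ_0) = 96
  1·m_1 + 4·m_2 + 1·m_3 = 6(Δ_2 - Δ_1) = 12
Clamped end conditions give two more equations: 2h_0·m_0 + h_0·m_1 = 6(Δ_0 - S'(0)) = -84 and h_2·m_2 + 2h_2·m_3 = 6(S'(3) - Δ_2) = -12.
Solving: m_0 = -188/3, m_1 = 124/3, m_2 = -20/3, m_3 = -8/3.
On [0, 1], S(x) = 4 + 4·x - 94/3·x² + 52/3·x³.
With x = 2/3: S(2/3) = -172/81.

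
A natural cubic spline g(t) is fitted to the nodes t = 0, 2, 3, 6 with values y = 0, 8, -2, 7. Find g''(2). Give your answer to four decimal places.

With M_i denoting the second derivative at x_i, h_i = 2, 1, 3, and Δ_i = (y_(i+1) − y_i)/h_i = 4, -10, 3:
  2·M_0 + 6·M_1 + 1·M_2 = 6(Δ_1 - Δ_0) = -84
  1·M_1 + 8·M_2 + 3·M_3 = 6(Δ_2 - Δ_1) = 78
Natural end conditions: M_0 = M_3 = 0.
Solving the tridiagonal system: M_0 = 0, M_1 = -750/47, M_2 = 552/47, M_3 = 0.

-15.9574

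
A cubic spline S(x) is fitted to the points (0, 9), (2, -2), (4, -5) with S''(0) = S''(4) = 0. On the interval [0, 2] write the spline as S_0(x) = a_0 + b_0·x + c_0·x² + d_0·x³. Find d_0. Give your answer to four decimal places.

Put M_i = S'' at the i-th knot. Here h = (2, 2) and Δ = (-11/2, -3/2), so the interior equations h_(i-1)·M_(i-1) + 2(h_(i-1)+h_i)·M_i + h_i·M_(i+1) = 6(Δ_i − Δ_(i-1)) read
  2·M_0 + 8·M_1 + 2·M_2 = 6(Δ_1 - Δ_0) = 24
Natural end conditions: M_0 = M_2 = 0.
Solving: M_0 = 0, M_1 = 3, M_2 = 0.
On [0, 2], with S_0(x) = a_0 + b_0·x + c_0·x² + d_0·x³: c_0 = M_0/2 = 0, d_0 = (M_1 - M_0)/(6h_0) = 1/4, b_0 = Δ_0 - h_0(2M_0 + M_1)/6 = -13/2.

0.2500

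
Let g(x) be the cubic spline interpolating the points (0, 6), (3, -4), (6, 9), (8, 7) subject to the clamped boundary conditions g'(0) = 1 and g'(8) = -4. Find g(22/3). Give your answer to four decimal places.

Write M_i for g''(x_i). With h_i = 3, 3, 2 and divided differences Δ_i = -10/3, 13/3, -1, the continuity of g' gives the tridiagonal system
  3·M_0 + 12·M_1 + 3·M_2 = 6(Δ_1 - Δ_0) = 46
  3·M_1 + 10·M_2 + 2·M_3 = 6(Δ_2 - Δ_1) = -32
Clamped end conditions give two more equations: 2h_0·M_0 + h_0·M_1 = 6(Δ_0 - g'(0)) = -26 and h_2·M_2 + 2h_2·M_3 = 6(g'(8) - Δ_2) = -18.
Hence M_0 = -149/19, M_1 = 400/57, M_2 = -93/19, M_3 = -39/19.
On [6, 8], g(x) = 9 + 56/19·(x - 6) - 93/38·(x - 6)² + 9/38·(x - 6)³.
With (x - 6) = 4/3: g(22/3) = 521/57.

9.1404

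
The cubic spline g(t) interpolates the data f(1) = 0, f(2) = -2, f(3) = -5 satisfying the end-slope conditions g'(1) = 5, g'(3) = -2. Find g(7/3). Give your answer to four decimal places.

Write σ_i for g''(x_i). With h_i = 1, 1 and divided differences Δ_i = -2, -3, the continuity of g' gives the tridiagonal system
  1·σ_0 + 4·σ_1 + 1·σ_2 = 6(Δ_1 - Δ_0) = -6
Clamped end conditions give two more equations: 2h_0·σ_0 + h_0·σ_1 = 6(Δ_0 - g'(1)) = -42 and h_1·σ_1 + 2h_1·σ_2 = 6(g'(3) - Δ_1) = 6.
Solving the tridiagonal system: σ_0 = -23, σ_1 = 4, σ_2 = 1.
On [2, 3], g(t) = -2 - 9/2·(t - 2) + 2·(t - 2)² - 1/2·(t - 2)³.
With (t - 2) = 1/3: g(7/3) = -89/27.

-3.2963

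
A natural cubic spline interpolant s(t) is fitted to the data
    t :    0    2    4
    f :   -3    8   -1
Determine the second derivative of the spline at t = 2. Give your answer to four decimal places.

With σ_i denoting the second derivative at x_i, h_i = 2, 2, and Δ_i = (y_(i+1) − y_i)/h_i = 11/2, -9/2:
  2·σ_0 + 8·σ_1 + 2·σ_2 = 6(Δ_1 - Δ_0) = -60
Natural end conditions: σ_0 = σ_2 = 0.
Hence σ_0 = 0, σ_1 = -15/2, σ_2 = 0.

-7.5000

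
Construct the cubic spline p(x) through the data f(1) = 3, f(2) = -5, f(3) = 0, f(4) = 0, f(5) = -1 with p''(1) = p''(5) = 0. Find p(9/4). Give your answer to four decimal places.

Let M_i = p''(x_i). Step sizes h_i = 1, 1, 1, 1; slopes of the chords Δ_i = (y_(i+1) - y_i)/h_i = -8, 5, 0, -1.
  1·M_0 + 4·M_1 + 1·M_2 = 6(Δ_1 - Δ_0) = 78
  1·M_1 + 4·M_2 + 1·M_3 = 6(Δ_2 - Δ_1) = -30
  1·M_2 + 4·M_3 + 1·M_4 = 6(Δ_3 - Δ_2) = -6
Natural end conditions: M_0 = M_4 = 0.
Forward elimination and back-substitution give M_0 = 0, M_1 = 321/14, M_2 = -96/7, M_3 = 27/14, M_4 = 0.
On [2, 3], p(x) = -5 - 5/14·(x - 2) + 321/28·(x - 2)² - 171/28·(x - 2)³.
With (x - 2) = 1/4: p(9/4) = -8007/1792.

-4.4682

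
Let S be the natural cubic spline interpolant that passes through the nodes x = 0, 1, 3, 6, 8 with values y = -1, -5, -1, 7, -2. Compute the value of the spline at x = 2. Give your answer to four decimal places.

-4.5968

Write σ_i for S''(x_i). With h_i = 1, 2, 3, 2 and divided differences Δ_i = -4, 2, 8/3, -9/2, the continuity of S' gives the tridiagonal system
  1·σ_0 + 6·σ_1 + 2·σ_2 = 6(Δ_1 - Δ_0) = 36
  2·σ_1 + 10·σ_2 + 3·σ_3 = 6(Δ_2 - Δ_1) = 4
  3·σ_2 + 10·σ_3 + 2·σ_4 = 6(Δ_3 - Δ_2) = -43
Natural end conditions: σ_0 = σ_4 = 0.
Forward elimination and back-substitution give σ_0 = 0, σ_1 = 1469/253, σ_2 = 147/253, σ_3 = -1132/253, σ_4 = 0.
On [1, 3], S(x) = -5 - 1567/759·(x - 1) + 1469/506·(x - 1)² - 661/1518·(x - 1)³.
With (x - 1) = 1: S(2) = -1163/253.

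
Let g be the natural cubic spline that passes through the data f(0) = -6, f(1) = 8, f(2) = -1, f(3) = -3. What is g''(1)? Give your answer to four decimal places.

Write M_i for g''(x_i). With h_i = 1, 1, 1 and divided differences Δ_i = 14, -9, -2, the continuity of g' gives the tridiagonal system
  1·M_0 + 4·M_1 + 1·M_2 = 6(Δ_1 - Δ_0) = -138
  1·M_1 + 4·M_2 + 1·M_3 = 6(Δ_2 - Δ_1) = 42
Natural end conditions: M_0 = M_3 = 0.
Hence M_0 = 0, M_1 = -198/5, M_2 = 102/5, M_3 = 0.

-39.6000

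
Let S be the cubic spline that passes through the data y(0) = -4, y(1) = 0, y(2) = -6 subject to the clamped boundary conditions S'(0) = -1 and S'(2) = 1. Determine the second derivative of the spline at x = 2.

37

Put M_i = S'' at the i-th knot. Here h = (1, 1) and Δ = (4, -6), so the interior equations h_(i-1)·M_(i-1) + 2(h_(i-1)+h_i)·M_i + h_i·M_(i+1) = 6(Δ_i − Δ_(i-1)) read
  1·M_0 + 4·M_1 + 1·M_2 = 6(Δ_1 - Δ_0) = -60
Clamped end conditions give two more equations: 2h_0·M_0 + h_0·M_1 = 6(Δ_0 - S'(0)) = 30 and h_1·M_1 + 2h_1·M_2 = 6(S'(2) - Δ_1) = 42.
Hence M_0 = 31, M_1 = -32, M_2 = 37.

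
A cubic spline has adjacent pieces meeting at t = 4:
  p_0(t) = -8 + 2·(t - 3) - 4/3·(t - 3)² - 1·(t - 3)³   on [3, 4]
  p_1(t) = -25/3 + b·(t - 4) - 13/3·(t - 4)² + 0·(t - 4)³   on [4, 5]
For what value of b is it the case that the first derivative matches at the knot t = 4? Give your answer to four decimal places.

p_0'(t) = 2 - 8/3·(t - 3) - 3·(t - 3)², so p_0'(4) = -11/3. On the right, p_1'(4) = b, so b = -11/3.

-3.6667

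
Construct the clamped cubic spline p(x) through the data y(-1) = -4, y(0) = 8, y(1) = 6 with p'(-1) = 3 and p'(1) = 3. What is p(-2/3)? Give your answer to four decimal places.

Let σ_i = p''(x_i). Step sizes h_i = 1, 1; slopes of the chords Δ_i = (y_(i+1) - y_i)/h_i = 12, -2.
  1·σ_0 + 4·σ_1 + 1·σ_2 = 6(Δ_1 - Δ_0) = -84
Clamped end conditions give two more equations: 2h_0·σ_0 + h_0·σ_1 = 6(Δ_0 - p'(-1)) = 54 and h_1·σ_1 + 2h_1·σ_2 = 6(p'(1) - Δ_1) = 30.
Hence σ_0 = 48, σ_1 = -42, σ_2 = 36.
On [-1, 0], p(x) = -4 + 3·(x + 1) + 24·(x + 1)² - 15·(x + 1)³.
With (x + 1) = 1/3: p(-2/3) = -8/9.

-0.8889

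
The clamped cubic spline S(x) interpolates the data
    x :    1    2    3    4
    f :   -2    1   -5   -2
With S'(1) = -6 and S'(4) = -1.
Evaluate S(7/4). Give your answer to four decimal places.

0.2875

Write M_i for S''(x_i). With h_i = 1, 1, 1 and divided differences Δ_i = 3, -6, 3, the continuity of S' gives the tridiagonal system
  1·M_0 + 4·M_1 + 1·M_2 = 6(Δ_1 - Δ_0) = -54
  1·M_1 + 4·M_2 + 1·M_3 = 6(Δ_2 - Δ_1) = 54
Clamped end conditions give two more equations: 2h_0·M_0 + h_0·M_1 = 6(Δ_0 - S'(1)) = 54 and h_2·M_2 + 2h_2·M_3 = 6(S'(4) - Δ_2) = -24.
Solving the tridiagonal system: M_0 = 638/15, M_1 = -466/15, M_2 = 416/15, M_3 = -388/15.
On [1, 2], S(x) = -2 - 6·(x - 1) + 319/15·(x - 1)² - 184/15·(x - 1)³.
With (x - 1) = 3/4: S(7/4) = 23/80.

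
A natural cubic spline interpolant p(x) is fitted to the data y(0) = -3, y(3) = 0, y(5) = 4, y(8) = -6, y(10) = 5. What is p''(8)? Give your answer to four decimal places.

6.9931

With m_i denoting the second derivative at x_i, h_i = 3, 2, 3, 2, and Δ_i = (y_(i+1) − y_i)/h_i = 1, 2, -10/3, 11/2:
  3·m_0 + 10·m_1 + 2·m_2 = 6(Δ_1 - Δ_0) = 6
  2·m_1 + 10·m_2 + 3·m_3 = 6(Δ_2 - Δ_1) = -32
  3·m_2 + 10·m_3 + 2·m_4 = 6(Δ_3 - Δ_2) = 53
Natural end conditions: m_0 = m_4 = 0.
Solving the tridiagonal system: m_0 = 0, m_1 = 752/435, m_2 = -491/87, m_3 = 1014/145, m_4 = 0.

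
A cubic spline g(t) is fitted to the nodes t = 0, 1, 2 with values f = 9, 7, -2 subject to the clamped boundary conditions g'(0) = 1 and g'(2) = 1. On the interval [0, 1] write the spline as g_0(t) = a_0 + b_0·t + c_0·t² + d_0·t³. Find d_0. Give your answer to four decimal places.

With M_i denoting the second derivative at x_i, h_i = 1, 1, and Δ_i = (y_(i+1) − y_i)/h_i = -2, -9:
  1·M_0 + 4·M_1 + 1·M_2 = 6(Δ_1 - Δ_0) = -42
Clamped end conditions give two more equations: 2h_0·M_0 + h_0·M_1 = 6(Δ_0 - g'(0)) = -18 and h_1·M_1 + 2h_1·M_2 = 6(g'(2) - Δ_1) = 60.
Solving the tridiagonal system: M_0 = 3/2, M_1 = -21, M_2 = 81/2.
On [0, 1], with g_0(t) = a_0 + b_0·t + c_0·t² + d_0·t³: c_0 = M_0/2 = 3/4, d_0 = (M_1 - M_0)/(6h_0) = -15/4, b_0 = Δ_0 - h_0(2M_0 + M_1)/6 = 1.

-3.7500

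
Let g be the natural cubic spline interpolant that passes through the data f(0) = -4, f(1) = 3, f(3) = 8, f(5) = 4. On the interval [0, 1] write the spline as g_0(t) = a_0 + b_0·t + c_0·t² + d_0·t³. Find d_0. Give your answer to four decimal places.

-0.6136

With M_i denoting the second derivative at x_i, h_i = 1, 2, 2, and Δ_i = (y_(i+1) − y_i)/h_i = 7, 5/2, -2:
  1·M_0 + 6·M_1 + 2·M_2 = 6(Δ_1 - Δ_0) = -27
  2·M_1 + 8·M_2 + 2·M_3 = 6(Δ_2 - Δ_1) = -27
Natural end conditions: M_0 = M_3 = 0.
Solving: M_0 = 0, M_1 = -81/22, M_2 = -27/11, M_3 = 0.
On [0, 1], with g_0(t) = a_0 + b_0·t + c_0·t² + d_0·t³: c_0 = M_0/2 = 0, d_0 = (M_1 - M_0)/(6h_0) = -27/44, b_0 = Δ_0 - h_0(2M_0 + M_1)/6 = 335/44.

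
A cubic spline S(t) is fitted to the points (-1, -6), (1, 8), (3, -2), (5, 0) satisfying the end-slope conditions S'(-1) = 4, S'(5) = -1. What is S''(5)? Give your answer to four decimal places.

Write M_i for S''(x_i). With h_i = 2, 2, 2 and divided differences Δ_i = 7, -5, 1, the continuity of S' gives the tridiagonal system
  2·M_0 + 8·M_1 + 2·M_2 = 6(Δ_1 - Δ_0) = -72
  2·M_1 + 8·M_2 + 2·M_3 = 6(Δ_2 - Δ_1) = 36
Clamped end conditions give two more equations: 2h_0·M_0 + h_0·M_1 = 6(Δ_0 - S'(-1)) = 18 and h_2·M_2 + 2h_2·M_3 = 6(S'(5) - Δ_2) = -12.
Hence M_0 = 176/15, M_1 = -217/15, M_2 = 152/15, M_3 = -121/15.

-8.0667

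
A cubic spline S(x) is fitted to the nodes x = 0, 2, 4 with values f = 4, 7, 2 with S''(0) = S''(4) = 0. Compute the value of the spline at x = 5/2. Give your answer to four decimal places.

With M_i denoting the second derivative at x_i, h_i = 2, 2, and Δ_i = (y_(i+1) − y_i)/h_i = 3/2, -5/2:
  2·M_0 + 8·M_1 + 2·M_2 = 6(Δ_1 - Δ_0) = -24
Natural end conditions: M_0 = M_2 = 0.
Solving: M_0 = 0, M_1 = -3, M_2 = 0.
On [2, 4], S(x) = 7 - 1/2·(x - 2) - 3/2·(x - 2)² + 1/4·(x - 2)³.
With (x - 2) = 1/2: S(5/2) = 205/32.

6.4063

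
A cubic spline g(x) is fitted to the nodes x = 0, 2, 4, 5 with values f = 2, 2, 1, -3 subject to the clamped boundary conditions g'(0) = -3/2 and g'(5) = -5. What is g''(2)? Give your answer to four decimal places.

Let M_i = g''(x_i). Step sizes h_i = 2, 2, 1; slopes of the chords Δ_i = (y_(i+1) - y_i)/h_i = 0, -1/2, -4.
  2·M_0 + 8·M_1 + 2·M_2 = 6(Δ_1 - Δ_0) = -3
  2·M_1 + 6·M_2 + 1·M_3 = 6(Δ_2 - Δ_1) = -21
Clamped end conditions give two more equations: 2h_0·M_0 + h_0·M_1 = 6(Δ_0 - g'(0)) = 9 and h_2·M_2 + 2h_2·M_3 = 6(g'(5) - Δ_2) = -6.
Solving: M_0 = 107/46, M_1 = -7/46, M_2 = -74/23, M_3 = -32/23.

-0.1522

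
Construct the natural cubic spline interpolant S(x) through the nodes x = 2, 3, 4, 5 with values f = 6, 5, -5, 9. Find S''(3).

-24

With M_i denoting the second derivative at x_i, h_i = 1, 1, 1, and Δ_i = (y_(i+1) − y_i)/h_i = -1, -10, 14:
  1·M_0 + 4·M_1 + 1·M_2 = 6(Δ_1 - Δ_0) = -54
  1·M_1 + 4·M_2 + 1·M_3 = 6(Δ_2 - Δ_1) = 144
Natural end conditions: M_0 = M_3 = 0.
Hence M_0 = 0, M_1 = -24, M_2 = 42, M_3 = 0.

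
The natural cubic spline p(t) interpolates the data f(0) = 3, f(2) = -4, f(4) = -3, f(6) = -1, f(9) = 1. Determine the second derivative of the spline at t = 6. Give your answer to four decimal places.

Let m_i = p''(x_i). Step sizes h_i = 2, 2, 2, 3; slopes of the chords Δ_i = (y_(i+1) - y_i)/h_i = -7/2, 1/2, 1, 2/3.
  2·m_0 + 8·m_1 + 2·m_2 = 6(Δ_1 - Δ_0) = 24
  2·m_1 + 8·m_2 + 2·m_3 = 6(Δ_2 - Δ_1) = 3
  2·m_2 + 10·m_3 + 3·m_4 = 6(Δ_3 - Δ_2) = -2
Natural end conditions: m_0 = m_4 = 0.
Hence m_0 = 0, m_1 = 439/142, m_2 = -26/71, m_3 = -9/71, m_4 = 0.

-0.1268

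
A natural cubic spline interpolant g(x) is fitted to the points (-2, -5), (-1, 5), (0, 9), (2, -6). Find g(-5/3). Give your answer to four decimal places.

With M_i denoting the second derivative at x_i, h_i = 1, 1, 2, and Δ_i = (y_(i+1) − y_i)/h_i = 10, 4, -15/2:
  1·M_0 + 4·M_1 + 1·M_2 = 6(Δ_1 - Δ_0) = -36
  1·M_1 + 6·M_2 + 2·M_3 = 6(Δ_2 - Δ_1) = -69
Natural end conditions: M_0 = M_3 = 0.
Solving: M_0 = 0, M_1 = -147/23, M_2 = -240/23, M_3 = 0.
On [-2, -1], g(x) = -5 + 509/46·(x + 2) + 0·(x + 2)² - 49/46·(x + 2)³.
With (x + 2) = 1/3: g(-5/3) = -839/621.

-1.3510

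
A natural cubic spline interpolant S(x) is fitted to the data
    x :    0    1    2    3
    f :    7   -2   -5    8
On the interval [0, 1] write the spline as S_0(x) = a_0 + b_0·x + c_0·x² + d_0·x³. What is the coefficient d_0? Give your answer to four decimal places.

0.5333

Let m_i = S''(x_i). Step sizes h_i = 1, 1, 1; slopes of the chords Δ_i = (y_(i+1) - y_i)/h_i = -9, -3, 13.
  1·m_0 + 4·m_1 + 1·m_2 = 6(Δ_1 - Δ_0) = 36
  1·m_1 + 4·m_2 + 1·m_3 = 6(Δ_2 - Δ_1) = 96
Natural end conditions: m_0 = m_3 = 0.
Solving: m_0 = 0, m_1 = 16/5, m_2 = 116/5, m_3 = 0.
On [0, 1], with S_0(x) = a_0 + b_0·x + c_0·x² + d_0·x³: c_0 = m_0/2 = 0, d_0 = (m_1 - m_0)/(6h_0) = 8/15, b_0 = Δ_0 - h_0(2m_0 + m_1)/6 = -143/15.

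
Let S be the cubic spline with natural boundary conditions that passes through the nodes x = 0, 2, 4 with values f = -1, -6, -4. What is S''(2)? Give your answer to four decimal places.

2.6250

Write M_i for S''(x_i). With h_i = 2, 2 and divided differences Δ_i = -5/2, 1, the continuity of S' gives the tridiagonal system
  2·M_0 + 8·M_1 + 2·M_2 = 6(Δ_1 - Δ_0) = 21
Natural end conditions: M_0 = M_2 = 0.
Solving: M_0 = 0, M_1 = 21/8, M_2 = 0.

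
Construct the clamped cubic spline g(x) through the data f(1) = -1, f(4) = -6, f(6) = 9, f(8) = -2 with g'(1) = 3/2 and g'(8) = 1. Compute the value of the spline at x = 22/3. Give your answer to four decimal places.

Write M_i for g''(x_i). With h_i = 3, 2, 2 and divided differences Δ_i = -5/3, 15/2, -11/2, the continuity of g' gives the tridiagonal system
  3·M_0 + 10·M_1 + 2·M_2 = 6(Δ_1 - Δ_0) = 55
  2·M_1 + 8·M_2 + 2·M_3 = 6(Δ_2 - Δ_1) = -78
Clamped end conditions give two more equations: 2h_0·M_0 + h_0·M_1 = 6(Δ_0 - g'(1)) = -19 and h_2·M_2 + 2h_2·M_3 = 6(g'(8) - Δ_2) = 39.
Solving the tridiagonal system: M_0 = -998/111, M_1 = 431/37, M_2 = -1277/74, M_3 = 680/37.
On [6, 8], g(x) = 9 - 9/74·(x - 6) - 1277/148·(x - 6)² + 879/296·(x - 6)³.
With (x - 6) = 4/3: g(22/3) = 179/333.

0.5375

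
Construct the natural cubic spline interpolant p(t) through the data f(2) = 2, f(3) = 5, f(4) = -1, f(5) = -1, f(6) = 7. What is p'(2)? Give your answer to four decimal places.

5.6964

Write M_i for p''(x_i). With h_i = 1, 1, 1, 1 and divided differences Δ_i = 3, -6, 0, 8, the continuity of p' gives the tridiagonal system
  1·M_0 + 4·M_1 + 1·M_2 = 6(Δ_1 - Δ_0) = -54
  1·M_1 + 4·M_2 + 1·M_3 = 6(Δ_2 - Δ_1) = 36
  1·M_2 + 4·M_3 + 1·M_4 = 6(Δ_3 - Δ_2) = 48
Natural end conditions: M_0 = M_4 = 0.
Hence M_0 = 0, M_1 = -453/28, M_2 = 75/7, M_3 = 261/28, M_4 = 0.
On [2, 3], p'(t) = b_0 + 2c_0·(t - 2) + 3d_0·(t - 2)² with b_0 = Δ_0 - h_0(2M_0 + M_1)/6 = 319/56, c_0 = M_0/2 = 0, d_0 = (M_1 - M_0)/(6h_0) = -151/56. So p'(2) = 319/56.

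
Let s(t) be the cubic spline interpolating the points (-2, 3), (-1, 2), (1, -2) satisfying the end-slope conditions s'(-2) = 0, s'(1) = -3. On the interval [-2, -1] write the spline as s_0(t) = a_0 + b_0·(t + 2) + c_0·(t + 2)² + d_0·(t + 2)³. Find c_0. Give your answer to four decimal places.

-1.5000

Put M_i = s'' at the i-th knot. Here h = (1, 2) and Δ = (-1, -2), so the interior equations h_(i-1)·M_(i-1) + 2(h_(i-1)+h_i)·M_i + h_i·M_(i+1) = 6(Δ_i − Δ_(i-1)) read
  1·M_0 + 6·M_1 + 2·M_2 = 6(Δ_1 - Δ_0) = -6
Clamped end conditions give two more equations: 2h_0·M_0 + h_0·M_1 = 6(Δ_0 - s'(-2)) = -6 and h_1·M_1 + 2h_1·M_2 = 6(s'(1) - Δ_1) = -6.
Forward elimination and back-substitution give M_0 = -3, M_1 = 0, M_2 = -3/2.
On [-2, -1], with s_0(t) = a_0 + b_0·(t + 2) + c_0·(t + 2)² + d_0·(t + 2)³: c_0 = M_0/2 = -3/2, d_0 = (M_1 - M_0)/(6h_0) = 1/2, b_0 = Δ_0 - h_0(2M_0 + M_1)/6 = 0.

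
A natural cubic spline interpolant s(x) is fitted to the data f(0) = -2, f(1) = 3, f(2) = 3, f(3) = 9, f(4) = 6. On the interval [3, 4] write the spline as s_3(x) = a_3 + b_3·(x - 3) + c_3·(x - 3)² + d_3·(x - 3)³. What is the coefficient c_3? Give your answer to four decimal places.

-8.7857

With M_i denoting the second derivative at x_i, h_i = 1, 1, 1, 1, and Δ_i = (y_(i+1) − y_i)/h_i = 5, 0, 6, -3:
  1·M_0 + 4·M_1 + 1·M_2 = 6(Δ_1 - Δ_0) = -30
  1·M_1 + 4·M_2 + 1·M_3 = 6(Δ_2 - Δ_1) = 36
  1·M_2 + 4·M_3 + 1·M_4 = 6(Δ_3 - Δ_2) = -54
Natural end conditions: M_0 = M_4 = 0.
Forward elimination and back-substitution give M_0 = 0, M_1 = -81/7, M_2 = 114/7, M_3 = -123/7, M_4 = 0.
On [3, 4], with s_3(x) = a_3 + b_3·(x - 3) + c_3·(x - 3)² + d_3·(x - 3)³: c_3 = M_3/2 = -123/14, d_3 = (M_4 - M_3)/(6h_3) = 41/14, b_3 = Δ_3 - h_3(2M_3 + M_4)/6 = 20/7.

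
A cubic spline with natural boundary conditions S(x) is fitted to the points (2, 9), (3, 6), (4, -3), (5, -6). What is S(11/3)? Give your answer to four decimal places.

-0.1481

Write M_i for S''(x_i). With h_i = 1, 1, 1 and divided differences Δ_i = -3, -9, -3, the continuity of S' gives the tridiagonal system
  1·M_0 + 4·M_1 + 1·M_2 = 6(Δ_1 - Δ_0) = -36
  1·M_1 + 4·M_2 + 1·M_3 = 6(Δ_2 - Δ_1) = 36
Natural end conditions: M_0 = M_3 = 0.
Solving the tridiagonal system: M_0 = 0, M_1 = -12, M_2 = 12, M_3 = 0.
On [3, 4], S(x) = 6 - 7·(x - 3) - 6·(x - 3)² + 4·(x - 3)³.
With (x - 3) = 2/3: S(11/3) = -4/27.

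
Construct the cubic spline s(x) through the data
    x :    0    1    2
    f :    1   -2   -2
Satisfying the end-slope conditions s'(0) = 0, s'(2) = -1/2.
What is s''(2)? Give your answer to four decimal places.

With M_i denoting the second derivative at x_i, h_i = 1, 1, and Δ_i = (y_(i+1) − y_i)/h_i = -3, 0:
  1·M_0 + 4·M_1 + 1·M_2 = 6(Δ_1 - Δ_0) = 18
Clamped end conditions give two more equations: 2h_0·M_0 + h_0·M_1 = 6(Δ_0 - s'(0)) = -18 and h_1·M_1 + 2h_1·M_2 = 6(s'(2) - Δ_1) = -3.
Forward elimination and back-substitution give M_0 = -55/4, M_1 = 19/2, M_2 = -25/4.

-6.2500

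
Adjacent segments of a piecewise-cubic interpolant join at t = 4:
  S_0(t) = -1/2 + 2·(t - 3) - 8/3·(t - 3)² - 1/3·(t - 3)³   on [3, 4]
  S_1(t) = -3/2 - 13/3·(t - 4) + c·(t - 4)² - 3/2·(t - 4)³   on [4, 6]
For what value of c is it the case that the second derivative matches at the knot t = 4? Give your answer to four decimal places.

-3.6667

S_0''(t) = -16/3 - 2·(t - 3), so S_0''(4) = -22/3. On the right, S_1''(4) = 2c, so c = -11/3.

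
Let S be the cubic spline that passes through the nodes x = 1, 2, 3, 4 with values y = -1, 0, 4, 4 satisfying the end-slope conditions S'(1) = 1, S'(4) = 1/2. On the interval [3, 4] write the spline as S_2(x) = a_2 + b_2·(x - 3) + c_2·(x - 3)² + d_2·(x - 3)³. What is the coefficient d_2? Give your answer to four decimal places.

2.6333

Put M_i = S'' at the i-th knot. Here h = (1, 1, 1) and Δ = (1, 4, 0), so the interior equations h_(i-1)·M_(i-1) + 2(h_(i-1)+h_i)·M_i + h_i·M_(i+1) = 6(Δ_i − Δ_(i-1)) read
  1·M_0 + 4·M_1 + 1·M_2 = 6(Δ_1 - Δ_0) = 18
  1·M_1 + 4·M_2 + 1·M_3 = 6(Δ_2 - Δ_1) = -24
Clamped end conditions give two more equations: 2h_0·M_0 + h_0·M_1 = 6(Δ_0 - S'(1)) = 0 and h_2·M_2 + 2h_2·M_3 = 6(S'(4) - Δ_2) = 3.
Forward elimination and back-substitution give M_0 = -59/15, M_1 = 118/15, M_2 = -143/15, M_3 = 94/15.
On [3, 4], with S_2(x) = a_2 + b_2·(x - 3) + c_2·(x - 3)² + d_2·(x - 3)³: c_2 = M_2/2 = -143/30, d_2 = (M_3 - M_2)/(6h_2) = 79/30, b_2 = Δ_2 - h_2(2M_2 + M_3)/6 = 32/15.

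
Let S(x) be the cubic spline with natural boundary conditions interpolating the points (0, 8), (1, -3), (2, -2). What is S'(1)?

-5

Write M_i for S''(x_i). With h_i = 1, 1 and divided differences Δ_i = -11, 1, the continuity of S' gives the tridiagonal system
  1·M_0 + 4·M_1 + 1·M_2 = 6(Δ_1 - Δ_0) = 72
Natural end conditions: M_0 = M_2 = 0.
Forward elimination and back-substitution give M_0 = 0, M_1 = 18, M_2 = 0.
On [1, 2], S'(x) = b_1 + 2c_1·(x - 1) + 3d_1·(x - 1)² with b_1 = Δ_1 - h_1(2M_1 + M_2)/6 = -5, c_1 = M_1/2 = 9, d_1 = (M_2 - M_1)/(6h_1) = -3. So S'(1) = -5.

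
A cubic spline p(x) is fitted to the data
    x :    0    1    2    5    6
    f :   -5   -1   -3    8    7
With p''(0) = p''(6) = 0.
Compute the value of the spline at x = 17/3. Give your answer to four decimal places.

Put σ_i = p'' at the i-th knot. Here h = (1, 1, 3, 1) and Δ = (4, -2, 11/3, -1), so the interior equations h_(i-1)·σ_(i-1) + 2(h_(i-1)+h_i)·σ_i + h_i·σ_(i+1) = 6(Δ_i − Δ_(i-1)) read
  1·σ_0 + 4·σ_1 + 1·σ_2 = 6(Δ_1 - Δ_0) = -36
  1·σ_1 + 8·σ_2 + 3·σ_3 = 6(Δ_2 - Δ_1) = 34
  3·σ_2 + 8·σ_3 + 1·σ_4 = 6(Δ_3 - Δ_2) = -28
Natural end conditions: σ_0 = σ_4 = 0.
Solving: σ_0 = 0, σ_1 = -584/53, σ_2 = 428/53, σ_3 = -346/53, σ_4 = 0.
On [5, 6], p(x) = 8 + 187/159·(x - 5) - 173/53·(x - 5)² + 173/159·(x - 5)³.
With (x - 5) = 2/3: p(17/3) = 32866/4293.

7.6557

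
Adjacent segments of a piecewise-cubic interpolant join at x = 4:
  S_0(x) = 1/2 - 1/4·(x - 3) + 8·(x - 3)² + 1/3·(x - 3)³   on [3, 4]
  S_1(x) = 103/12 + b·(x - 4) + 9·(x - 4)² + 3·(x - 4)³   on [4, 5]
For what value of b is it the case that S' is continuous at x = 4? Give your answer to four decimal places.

16.7500

S_0'(x) = -1/4 + 16·(x - 3) + 1·(x - 3)², so S_0'(4) = 67/4. On the right, S_1'(4) = b, so b = 67/4.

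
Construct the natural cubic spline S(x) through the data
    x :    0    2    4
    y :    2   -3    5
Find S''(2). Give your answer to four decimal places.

Put σ_i = S'' at the i-th knot. Here h = (2, 2) and Δ = (-5/2, 4), so the interior equations h_(i-1)·σ_(i-1) + 2(h_(i-1)+h_i)·σ_i + h_i·σ_(i+1) = 6(Δ_i − Δ_(i-1)) read
  2·σ_0 + 8·σ_1 + 2·σ_2 = 6(Δ_1 - Δ_0) = 39
Natural end conditions: σ_0 = σ_2 = 0.
Solving: σ_0 = 0, σ_1 = 39/8, σ_2 = 0.

4.8750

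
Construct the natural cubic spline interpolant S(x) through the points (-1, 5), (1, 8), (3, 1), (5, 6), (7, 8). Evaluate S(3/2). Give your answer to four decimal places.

Put M_i = S'' at the i-th knot. Here h = (2, 2, 2, 2) and Δ = (3/2, -7/2, 5/2, 1), so the interior equations h_(i-1)·M_(i-1) + 2(h_(i-1)+h_i)·M_i + h_i·M_(i+1) = 6(Δ_i − Δ_(i-1)) read
  2·M_0 + 8·M_1 + 2·M_2 = 6(Δ_1 - Δ_0) = -30
  2·M_1 + 8·M_2 + 2·M_3 = 6(Δ_2 - Δ_1) = 36
  2·M_2 + 8·M_3 + 2·M_4 = 6(Δ_3 - Δ_2) = -9
Natural end conditions: M_0 = M_4 = 0.
Solving: M_0 = 0, M_1 = -603/112, M_2 = 183/28, M_3 = -309/112, M_4 = 0.
On [1, 3], S(x) = 8 - 117/56·(x - 1) - 603/224·(x - 1)² + 445/448·(x - 1)³.
With (x - 1) = 1/2: S(3/2) = 22961/3584.

6.4065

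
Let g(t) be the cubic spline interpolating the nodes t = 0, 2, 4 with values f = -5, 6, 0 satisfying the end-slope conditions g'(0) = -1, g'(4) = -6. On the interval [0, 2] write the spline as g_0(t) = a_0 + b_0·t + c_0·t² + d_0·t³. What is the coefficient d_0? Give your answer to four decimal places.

Put M_i = g'' at the i-th knot. Here h = (2, 2) and Δ = (11/2, -3), so the interior equations h_(i-1)·M_(i-1) + 2(h_(i-1)+h_i)·M_i + h_i·M_(i+1) = 6(Δ_i − Δ_(i-1)) read
  2·M_0 + 8·M_1 + 2·M_2 = 6(Δ_1 - Δ_0) = -51
Clamped end conditions give two more equations: 2h_0·M_0 + h_0·M_1 = 6(Δ_0 - g'(0)) = 39 and h_1·M_1 + 2h_1·M_2 = 6(g'(4) - Δ_1) = -18.
Solving: M_0 = 119/8, M_1 = -41/4, M_2 = 5/8.
On [0, 2], with g_0(t) = a_0 + b_0·t + c_0·t² + d_0·t³: c_0 = M_0/2 = 119/16, d_0 = (M_1 - M_0)/(6h_0) = -67/32, b_0 = Δ_0 - h_0(2M_0 + M_1)/6 = -1.

-2.0938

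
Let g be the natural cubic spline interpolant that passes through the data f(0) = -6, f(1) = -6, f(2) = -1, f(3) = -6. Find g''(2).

Let σ_i = g''(x_i). Step sizes h_i = 1, 1, 1; slopes of the chords Δ_i = (y_(i+1) - y_i)/h_i = 0, 5, -5.
  1·σ_0 + 4·σ_1 + 1·σ_2 = 6(Δ_1 - Δ_0) = 30
  1·σ_1 + 4·σ_2 + 1·σ_3 = 6(Δ_2 - Δ_1) = -60
Natural end conditions: σ_0 = σ_3 = 0.
Solving: σ_0 = 0, σ_1 = 12, σ_2 = -18, σ_3 = 0.

-18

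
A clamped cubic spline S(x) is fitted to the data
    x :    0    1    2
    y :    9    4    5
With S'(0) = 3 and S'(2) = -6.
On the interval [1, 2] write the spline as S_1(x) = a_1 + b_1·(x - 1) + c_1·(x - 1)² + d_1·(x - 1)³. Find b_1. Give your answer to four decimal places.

With m_i denoting the second derivative at x_i, h_i = 1, 1, and Δ_i = (y_(i+1) − y_i)/h_i = -5, 1:
  1·m_0 + 4·m_1 + 1·m_2 = 6(Δ_1 - Δ_0) = 36
Clamped end conditions give two more equations: 2h_0·m_0 + h_0·m_1 = 6(Δ_0 - S'(0)) = -48 and h_1·m_1 + 2h_1·m_2 = 6(S'(2) - Δ_1) = -42.
Hence m_0 = -75/2, m_1 = 27, m_2 = -69/2.
On [1, 2], with S_1(x) = a_1 + b_1·(x - 1) + c_1·(x - 1)² + d_1·(x - 1)³: c_1 = m_1/2 = 27/2, d_1 = (m_2 - m_1)/(6h_1) = -41/4, b_1 = Δ_1 - h_1(2m_1 + m_2)/6 = -9/4.

-2.2500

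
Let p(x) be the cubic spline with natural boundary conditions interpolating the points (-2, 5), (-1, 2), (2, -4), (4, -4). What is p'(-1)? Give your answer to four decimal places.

-2.8873

Put m_i = p'' at the i-th knot. Here h = (1, 3, 2) and Δ = (-3, -2, 0), so the interior equations h_(i-1)·m_(i-1) + 2(h_(i-1)+h_i)·m_i + h_i·m_(i+1) = 6(Δ_i − Δ_(i-1)) read
  1·m_0 + 8·m_1 + 3·m_2 = 6(Δ_1 - Δ_0) = 6
  3·m_1 + 10·m_2 + 2·m_3 = 6(Δ_2 - Δ_1) = 12
Natural end conditions: m_0 = m_3 = 0.
Solving: m_0 = 0, m_1 = 24/71, m_2 = 78/71, m_3 = 0.
On [-1, 2], p'(x) = b_1 + 2c_1·(x + 1) + 3d_1·(x + 1)² with b_1 = Δ_1 - h_1(2m_1 + m_2)/6 = -205/71, c_1 = m_1/2 = 12/71, d_1 = (m_2 - m_1)/(6h_1) = 3/71. So p'(-1) = -205/71.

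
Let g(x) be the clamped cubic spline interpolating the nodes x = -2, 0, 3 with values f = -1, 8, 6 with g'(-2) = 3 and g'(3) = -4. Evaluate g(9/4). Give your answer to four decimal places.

8.4992

Put M_i = g'' at the i-th knot. Here h = (2, 3) and Δ = (9/2, -2/3), so the interior equations h_(i-1)·M_(i-1) + 2(h_(i-1)+h_i)·M_i + h_i·M_(i+1) = 6(Δ_i − Δ_(i-1)) read
  2·M_0 + 10·M_1 + 3·M_2 = 6(Δ_1 - Δ_0) = -31
Clamped end conditions give two more equations: 2h_0·M_0 + h_0·M_1 = 6(Δ_0 - g'(-2)) = 9 and h_1·M_1 + 2h_1·M_2 = 6(g'(3) - Δ_1) = -20.
Solving: M_0 = 79/20, M_1 = -17/5, M_2 = -49/30.
On [0, 3], g(x) = 8 + 71/20·x - 17/10·x² + 53/540·x³.
With x = 9/4: g(9/4) = 10879/1280.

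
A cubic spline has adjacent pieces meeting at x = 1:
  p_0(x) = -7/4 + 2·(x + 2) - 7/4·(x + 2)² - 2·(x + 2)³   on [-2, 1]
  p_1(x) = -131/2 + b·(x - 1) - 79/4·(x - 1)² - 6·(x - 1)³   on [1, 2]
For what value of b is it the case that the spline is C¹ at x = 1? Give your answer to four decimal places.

-62.5000

p_0'(x) = 2 - 7/2·(x + 2) - 6·(x + 2)², so p_0'(1) = -125/2. On the right, p_1'(1) = b, so b = -125/2.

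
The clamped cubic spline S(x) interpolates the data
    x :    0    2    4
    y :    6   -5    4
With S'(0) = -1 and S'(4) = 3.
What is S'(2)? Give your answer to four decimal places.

-1.2500

Let M_i = S''(x_i). Step sizes h_i = 2, 2; slopes of the chords Δ_i = (y_(i+1) - y_i)/h_i = -11/2, 9/2.
  2·M_0 + 8·M_1 + 2·M_2 = 6(Δ_1 - Δ_0) = 60
Clamped end conditions give two more equations: 2h_0·M_0 + h_0·M_1 = 6(Δ_0 - S'(0)) = -27 and h_1·M_1 + 2h_1·M_2 = 6(S'(4) - Δ_1) = -9.
Forward elimination and back-substitution give M_0 = -53/4, M_1 = 13, M_2 = -35/4.
On [2, 4], S'(x) = b_1 + 2c_1·(x - 2) + 3d_1·(x - 2)² with b_1 = Δ_1 - h_1(2M_1 + M_2)/6 = -5/4, c_1 = M_1/2 = 13/2, d_1 = (M_2 - M_1)/(6h_1) = -29/16. So S'(2) = -5/4.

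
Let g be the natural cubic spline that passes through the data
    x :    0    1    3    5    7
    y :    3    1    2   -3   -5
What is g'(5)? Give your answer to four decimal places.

-2.3659

Let σ_i = g''(x_i). Step sizes h_i = 1, 2, 2, 2; slopes of the chords Δ_i = (y_(i+1) - y_i)/h_i = -2, 1/2, -5/2, -1.
  1·σ_0 + 6·σ_1 + 2·σ_2 = 6(Δ_1 - Δ_0) = 15
  2·σ_1 + 8·σ_2 + 2·σ_3 = 6(Δ_2 - Δ_1) = -18
  2·σ_2 + 8·σ_3 + 2·σ_4 = 6(Δ_3 - Δ_2) = 9
Natural end conditions: σ_0 = σ_4 = 0.
Forward elimination and back-substitution give σ_0 = 0, σ_1 = 153/41, σ_2 = -303/82, σ_3 = 84/41, σ_4 = 0.
On [5, 7], g'(x) = b_3 + 2c_3·(x - 5) + 3d_3·(x - 5)² with b_3 = Δ_3 - h_3(2σ_3 + σ_4)/6 = -97/41, c_3 = σ_3/2 = 42/41, d_3 = (σ_4 - σ_3)/(6h_3) = -7/41. So g'(5) = -97/41.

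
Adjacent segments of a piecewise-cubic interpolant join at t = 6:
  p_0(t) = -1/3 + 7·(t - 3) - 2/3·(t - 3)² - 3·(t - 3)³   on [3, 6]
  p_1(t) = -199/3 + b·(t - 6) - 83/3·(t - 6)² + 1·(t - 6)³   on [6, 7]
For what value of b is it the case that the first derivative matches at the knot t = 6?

p_0'(t) = 7 - 4/3·(t - 3) - 9·(t - 3)², so p_0'(6) = -78. On the right, p_1'(6) = b, so b = -78.

-78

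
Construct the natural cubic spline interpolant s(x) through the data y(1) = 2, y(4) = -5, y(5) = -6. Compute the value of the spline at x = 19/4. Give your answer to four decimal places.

Put M_i = s'' at the i-th knot. Here h = (3, 1) and Δ = (-7/3, -1), so the interior equations h_(i-1)·M_(i-1) + 2(h_(i-1)+h_i)·M_i + h_i·M_(i+1) = 6(Δ_i − Δ_(i-1)) read
  3·M_0 + 8·M_1 + 1·M_2 = 6(Δ_1 - Δ_0) = 8
Natural end conditions: M_0 = M_2 = 0.
Solving the tridiagonal system: M_0 = 0, M_1 = 1, M_2 = 0.
On [4, 5], s(x) = -5 - 4/3·(x - 4) + 1/2·(x - 4)² - 1/6·(x - 4)³.
With (x - 4) = 3/4: s(19/4) = -741/128.

-5.7891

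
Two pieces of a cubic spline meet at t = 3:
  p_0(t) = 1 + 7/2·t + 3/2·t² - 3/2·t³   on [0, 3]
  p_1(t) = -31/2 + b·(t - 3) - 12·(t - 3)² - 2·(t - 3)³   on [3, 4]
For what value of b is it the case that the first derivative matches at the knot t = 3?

p_0'(t) = 7/2 + 3·t - 9/2·t², so p_0'(3) = -28. On the right, p_1'(3) = b, so b = -28.

-28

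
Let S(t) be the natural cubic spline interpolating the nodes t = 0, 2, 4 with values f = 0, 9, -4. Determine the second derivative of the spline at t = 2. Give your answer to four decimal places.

With M_i denoting the second derivative at x_i, h_i = 2, 2, and Δ_i = (y_(i+1) − y_i)/h_i = 9/2, -13/2:
  2·M_0 + 8·M_1 + 2·M_2 = 6(Δ_1 - Δ_0) = -66
Natural end conditions: M_0 = M_2 = 0.
Solving the tridiagonal system: M_0 = 0, M_1 = -33/4, M_2 = 0.

-8.2500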